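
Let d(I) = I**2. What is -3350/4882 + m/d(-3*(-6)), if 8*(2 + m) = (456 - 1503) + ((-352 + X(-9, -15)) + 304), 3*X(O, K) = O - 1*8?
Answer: -10601075/9490608 ≈ -1.1170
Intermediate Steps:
X(O, K) = -8/3 + O/3 (X(O, K) = (O - 1*8)/3 = (O - 8)/3 = (-8 + O)/3 = -8/3 + O/3)
m = -1675/12 (m = -2 + ((456 - 1503) + ((-352 + (-8/3 + (1/3)*(-9))) + 304))/8 = -2 + (-1047 + ((-352 + (-8/3 - 3)) + 304))/8 = -2 + (-1047 + ((-352 - 17/3) + 304))/8 = -2 + (-1047 + (-1073/3 + 304))/8 = -2 + (-1047 - 161/3)/8 = -2 + (1/8)*(-3302/3) = -2 - 1651/12 = -1675/12 ≈ -139.58)
-3350/4882 + m/d(-3*(-6)) = -3350/4882 - 1675/(12*((-3*(-6))**2)) = -3350*1/4882 - 1675/(12*(18**2)) = -1675/2441 - 1675/12/324 = -1675/2441 - 1675/12*1/324 = -1675/2441 - 1675/3888 = -10601075/9490608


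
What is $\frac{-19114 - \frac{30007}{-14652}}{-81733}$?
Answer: $\frac{7568333}{32366268} \approx 0.23383$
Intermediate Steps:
$\frac{-19114 - \frac{30007}{-14652}}{-81733} = \left(-19114 - 30007 \left(- \frac{1}{14652}\right)\right) \left(- \frac{1}{81733}\right) = \left(-19114 - - \frac{811}{396}\right) \left(- \frac{1}{81733}\right) = \left(-19114 + \frac{811}{396}\right) \left(- \frac{1}{81733}\right) = \left(- \frac{7568333}{396}\right) \left(- \frac{1}{81733}\right) = \frac{7568333}{32366268}$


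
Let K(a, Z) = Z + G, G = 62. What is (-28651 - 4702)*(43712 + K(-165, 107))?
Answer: -1463562993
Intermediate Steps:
K(a, Z) = 62 + Z (K(a, Z) = Z + 62 = 62 + Z)
(-28651 - 4702)*(43712 + K(-165, 107)) = (-28651 - 4702)*(43712 + (62 + 107)) = -33353*(43712 + 169) = -33353*43881 = -1463562993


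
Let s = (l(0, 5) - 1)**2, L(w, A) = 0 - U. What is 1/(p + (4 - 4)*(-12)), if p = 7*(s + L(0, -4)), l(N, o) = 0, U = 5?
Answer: -1/28 ≈ -0.035714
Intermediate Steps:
L(w, A) = -5 (L(w, A) = 0 - 1*5 = 0 - 5 = -5)
s = 1 (s = (0 - 1)**2 = (-1)**2 = 1)
p = -28 (p = 7*(1 - 5) = 7*(-4) = -28)
1/(p + (4 - 4)*(-12)) = 1/(-28 + (4 - 4)*(-12)) = 1/(-28 + 0*(-12)) = 1/(-28 + 0) = 1/(-28) = -1/28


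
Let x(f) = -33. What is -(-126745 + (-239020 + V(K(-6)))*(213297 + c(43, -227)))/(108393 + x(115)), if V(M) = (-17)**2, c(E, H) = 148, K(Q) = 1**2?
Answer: 1273901626/2709 ≈ 4.7025e+5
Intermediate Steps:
K(Q) = 1
V(M) = 289
-(-126745 + (-239020 + V(K(-6)))*(213297 + c(43, -227)))/(108393 + x(115)) = -(-126745 + (-239020 + 289)*(213297 + 148))/(108393 - 33) = -(-126745 - 238731*213445)/108360 = -(-126745 - 50955938295)/108360 = -(-50956065040)/108360 = -1*(-1273901626/2709) = 1273901626/2709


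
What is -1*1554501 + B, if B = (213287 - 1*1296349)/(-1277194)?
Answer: -992699133566/638597 ≈ -1.5545e+6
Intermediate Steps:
B = 541531/638597 (B = (213287 - 1296349)*(-1/1277194) = -1083062*(-1/1277194) = 541531/638597 ≈ 0.84800)
-1*1554501 + B = -1*1554501 + 541531/638597 = -1554501 + 541531/638597 = -992699133566/638597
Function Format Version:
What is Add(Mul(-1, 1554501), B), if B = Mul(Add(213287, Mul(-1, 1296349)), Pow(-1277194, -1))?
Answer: Rational(-992699133566, 638597) ≈ -1.5545e+6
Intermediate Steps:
B = Rational(541531, 638597) (B = Mul(Add(213287, -1296349), Rational(-1, 1277194)) = Mul(-1083062, Rational(-1, 1277194)) = Rational(541531, 638597) ≈ 0.84800)
Add(Mul(-1, 1554501), B) = Add(Mul(-1, 1554501), Rational(541531, 638597)) = Add(-1554501, Rational(541531, 638597)) = Rational(-992699133566, 638597)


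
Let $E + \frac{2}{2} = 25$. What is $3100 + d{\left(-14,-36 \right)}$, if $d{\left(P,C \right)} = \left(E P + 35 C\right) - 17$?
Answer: $1487$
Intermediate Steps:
$E = 24$ ($E = -1 + 25 = 24$)
$d{\left(P,C \right)} = -17 + 24 P + 35 C$ ($d{\left(P,C \right)} = \left(24 P + 35 C\right) - 17 = -17 + 24 P + 35 C$)
$3100 + d{\left(-14,-36 \right)} = 3100 + \left(-17 + 24 \left(-14\right) + 35 \left(-36\right)\right) = 3100 - 1613 = 1487$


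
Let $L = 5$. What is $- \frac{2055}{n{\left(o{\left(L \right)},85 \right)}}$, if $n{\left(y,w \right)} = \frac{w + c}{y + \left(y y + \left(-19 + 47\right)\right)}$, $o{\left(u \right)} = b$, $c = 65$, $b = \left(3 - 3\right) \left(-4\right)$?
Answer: $- \frac{1918}{5} \approx -383.6$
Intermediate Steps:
$b = 0$ ($b = 0 \left(-4\right) = 0$)
$o{\left(u \right)} = 0$
$n{\left(y,w \right)} = \frac{65 + w}{28 + y + y^{2}}$ ($n{\left(y,w \right)} = \frac{w + 65}{y + \left(y y + \left(-19 + 47\right)\right)} = \frac{65 + w}{y + \left(y^{2} + 28\right)} = \frac{65 + w}{y + \left(28 + y^{2}\right)} = \frac{65 + w}{28 + y + y^{2}}$)
$- \frac{2055}{n{\left(o{\left(L \right)},85 \right)}} = - \frac{2055}{\frac{1}{28 + 0 + 0^{2}} \left(65 + 85\right)} = - \frac{2055}{\frac{1}{28 + 0 + 0} \cdot 150} = - \frac{2055}{\frac{1}{28} \cdot 150} = - \frac{2055}{\frac{75}{14}} = \left(-2055\right) \frac{14}{75} = - \frac{1918}{5}$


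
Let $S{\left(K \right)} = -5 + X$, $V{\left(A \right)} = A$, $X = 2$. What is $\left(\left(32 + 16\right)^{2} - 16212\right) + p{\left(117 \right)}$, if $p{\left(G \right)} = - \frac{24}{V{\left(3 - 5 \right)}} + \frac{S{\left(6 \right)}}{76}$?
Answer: $- \frac{1056099}{76} \approx -13896.0$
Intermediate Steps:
$S{\left(K \right)} = -3$ ($S{\left(K \right)} = -5 + 2 = -3$)
$p{\left(G \right)} = \frac{909}{76}$ ($p{\left(G \right)} = - \frac{24}{3 - 5} - \frac{3}{76} = - \frac{24}{-2} - \frac{3}{76} = \left(-24\right) \left(- \frac{1}{2}\right) - \frac{3}{76} = 12 - \frac{3}{76} = \frac{909}{76}$)
$\left(\left(32 + 16\right)^{2} - 16212\right) + p{\left(117 \right)} = \left(\left(32 + 16\right)^{2} - 16212\right) + \frac{909}{76} = \left(48^{2} - 16212\right) + \frac{909}{76} = \left(2304 - 16212\right) + \frac{909}{76} = -13908 + \frac{909}{76} = - \frac{1056099}{76}$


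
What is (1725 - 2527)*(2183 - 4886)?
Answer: 2167806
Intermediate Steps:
(1725 - 2527)*(2183 - 4886) = -802*(-2703) = 2167806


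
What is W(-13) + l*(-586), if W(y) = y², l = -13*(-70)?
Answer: -533091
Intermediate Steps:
l = 910
W(-13) + l*(-586) = (-13)² + 910*(-586) = 169 - 533260 = -533091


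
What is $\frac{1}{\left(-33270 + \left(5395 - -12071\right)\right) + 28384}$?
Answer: $\frac{1}{12580} \approx 7.9491 \cdot 10^{-5}$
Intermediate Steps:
$\frac{1}{\left(-33270 + \left(5395 - -12071\right)\right) + 28384} = \frac{1}{\left(-33270 + \left(5395 + 12071\right)\right) + 28384} = \frac{1}{\left(-33270 + 17466\right) + 28384} = \frac{1}{-15804 + 28384} = \frac{1}{12580}$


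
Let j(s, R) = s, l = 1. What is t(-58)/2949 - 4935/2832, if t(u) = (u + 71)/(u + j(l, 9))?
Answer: -276525257/158679792 ≈ -1.7427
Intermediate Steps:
t(u) = (71 + u)/(1 + u) (t(u) = (u + 71)/(u + 1) = (71 + u)/(1 + u))
t(-58)/2949 - 4935/2832 = ((71 - 58)/(1 - 58))/2949 - 4935/2832 = (13/(-57))*(1/2949) - 4935*1/2832 = -1/57*13*(1/2949) - 1645/944 = -13/57*1/2949 - 1645/944 = -13/168093 - 1645/944 = -276525257/158679792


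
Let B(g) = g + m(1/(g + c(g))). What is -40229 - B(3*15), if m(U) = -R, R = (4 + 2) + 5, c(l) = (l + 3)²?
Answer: -40263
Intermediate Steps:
c(l) = (3 + l)²
R = 11 (R = 6 + 5 = 11)
m(U) = -11 (m(U) = -1*11 = -11)
B(g) = -11 + g (B(g) = g - 11 = -11 + g)
-40229 - B(3*15) = -40229 - (-11 + 3*15) = -40229 - (-11 + 45) = -40229 - 1*34 = -40229 - 34 = -40263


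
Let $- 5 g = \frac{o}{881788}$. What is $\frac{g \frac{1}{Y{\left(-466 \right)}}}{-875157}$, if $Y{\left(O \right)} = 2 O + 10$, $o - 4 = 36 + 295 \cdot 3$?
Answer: $- \frac{185}{711510111340152} \approx -2.6001 \cdot 10^{-13}$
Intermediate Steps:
$o = 925$ ($o = 4 + \left(36 + 295 \cdot 3\right) = 4 + \left(36 + 885\right) = 4 + 921 = 925$)
$Y{\left(O \right)} = 10 + 2 O$
$g = - \frac{185}{881788}$ ($g = - \frac{925 \cdot \frac{1}{881788}}{5} = \left(- \frac{1}{5}\right) \frac{925}{881788} = - \frac{185}{881788} \approx -0.0002098$)
$\frac{g \frac{1}{Y{\left(-466 \right)}}}{-875157} = \frac{\left(- \frac{185}{881788}\right) \frac{1}{10 + 2 \left(-466\right)}}{-875157} = - \frac{185}{881788 \left(10 - 932\right)} \left(- \frac{1}{875157}\right) = - \frac{185}{881788 \left(-922\right)} \left(- \frac{1}{875157}\right) = \left(- \frac{185}{881788}\right) \left(- \frac{1}{922}\right) \left(- \frac{1}{875157}\right) = \frac{185}{813008536} \left(- \frac{1}{875157}\right) = - \frac{185}{711510111340152}$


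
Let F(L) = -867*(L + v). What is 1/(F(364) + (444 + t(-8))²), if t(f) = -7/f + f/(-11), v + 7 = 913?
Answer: -7744/6989181591 ≈ -1.1080e-6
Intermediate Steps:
v = 906 (v = -7 + 913 = 906)
t(f) = -7/f - f/11 (t(f) = -7/f + f*(-1/11) = -7/f - f/11)
F(L) = -785502 - 867*L (F(L) = -867*(L + 906) = -867*(906 + L) = -785502 - 867*L)
1/(F(364) + (444 + t(-8))²) = 1/((-785502 - 867*364) + (444 + (-7/(-8) - 1/11*(-8)))²) = 1/((-785502 - 315588) + (444 + (-7*(-⅛) + 8/11))²) = 1/(-1101090 + (444 + (7/8 + 8/11))²) = 1/(-1101090 + (444 + 141/88)²) = 1/(-1101090 + (39213/88)²) = 1/(-1101090 + 1537659369/7744) = 1/(-6989181591/7744) = -7744/6989181591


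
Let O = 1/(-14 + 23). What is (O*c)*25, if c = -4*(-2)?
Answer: 200/9 ≈ 22.222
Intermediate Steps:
c = 8
O = ⅑ (O = 1/9 = ⅑ ≈ 0.11111)
(O*c)*25 = ((⅑)*8)*25 = (8/9)*25 = 200/9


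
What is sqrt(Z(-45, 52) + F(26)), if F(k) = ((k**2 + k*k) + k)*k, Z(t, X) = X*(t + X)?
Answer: 4*sqrt(2262) ≈ 190.24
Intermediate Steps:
Z(t, X) = X*(X + t)
F(k) = k*(k + 2*k**2) (F(k) = ((k**2 + k**2) + k)*k = (2*k**2 + k)*k = (k + 2*k**2)*k = k*(k + 2*k**2))
sqrt(Z(-45, 52) + F(26)) = sqrt(52*(52 - 45) + 26**2*(1 + 2*26)) = sqrt(52*7 + 676*(1 + 52)) = sqrt(364 + 676*53) = sqrt(364 + 35828) = sqrt(36192) = 4*sqrt(2262)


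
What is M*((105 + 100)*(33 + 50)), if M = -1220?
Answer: -20758300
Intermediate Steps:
M*((105 + 100)*(33 + 50)) = -1220*(105 + 100)*(33 + 50) = -250100*83 = -1220*17015 = -20758300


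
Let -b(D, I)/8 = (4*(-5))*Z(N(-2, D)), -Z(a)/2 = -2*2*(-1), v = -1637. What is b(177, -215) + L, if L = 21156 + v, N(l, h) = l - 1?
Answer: 18239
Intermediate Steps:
N(l, h) = -1 + l
Z(a) = -8 (Z(a) = -2*(-2*2)*(-1) = -(-8)*(-1) = -2*4 = -8)
L = 19519 (L = 21156 - 1637 = 19519)
b(D, I) = -1280 (b(D, I) = -8*4*(-5)*(-8) = -(-160)*(-8) = -8*160 = -1280)
b(177, -215) + L = -1280 + 19519 = 18239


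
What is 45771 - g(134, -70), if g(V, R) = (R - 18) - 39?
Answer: 45898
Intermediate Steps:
g(V, R) = -57 + R (g(V, R) = (-18 + R) - 39 = -57 + R)
45771 - g(134, -70) = 45771 - (-57 - 70) = 45771 - 1*(-127) = 45771 + 127 = 45898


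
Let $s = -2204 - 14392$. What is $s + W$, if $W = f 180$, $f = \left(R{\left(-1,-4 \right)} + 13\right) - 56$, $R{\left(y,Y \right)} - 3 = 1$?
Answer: $-23616$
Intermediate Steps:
$s = -16596$ ($s = -2204 - 14392 = -16596$)
$R{\left(y,Y \right)} = 4$ ($R{\left(y,Y \right)} = 3 + 1 = 4$)
$f = -39$ ($f = \left(4 + 13\right) - 56 = 17 - 56 = -39$)
$W = -7020$ ($W = \left(-39\right) 180 = -7020$)
$s + W = -16596 - 7020 = -23616$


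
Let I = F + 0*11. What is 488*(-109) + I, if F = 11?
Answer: -53181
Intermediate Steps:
I = 11 (I = 11 + 0*11 = 11 + 0 = 11)
488*(-109) + I = 488*(-109) + 11 = -53192 + 11 = -53181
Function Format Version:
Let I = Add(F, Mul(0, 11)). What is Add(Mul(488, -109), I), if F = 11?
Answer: -53181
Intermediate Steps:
I = 11 (I = Add(11, Mul(0, 11)) = Add(11, 0) = 11)
Add(Mul(488, -109), I) = Add(Mul(488, -109), 11) = Add(-53192, 11) = -53181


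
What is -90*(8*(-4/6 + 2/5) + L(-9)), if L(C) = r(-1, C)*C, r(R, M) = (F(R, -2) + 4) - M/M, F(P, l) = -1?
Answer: 1812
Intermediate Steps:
r(R, M) = 2 (r(R, M) = (-1 + 4) - M/M = 3 - 1*1 = 3 - 1 = 2)
L(C) = 2*C
-90*(8*(-4/6 + 2/5) + L(-9)) = -90*(8*(-4/6 + 2/5) + 2*(-9)) = -90*(8*(-4*⅙ + 2*(⅕)) - 18) = -90*(8*(-⅔ + ⅖) - 18) = -90*(8*(-4/15) - 18) = -90*(-32/15 - 18) = -90*(-302/15) = 1812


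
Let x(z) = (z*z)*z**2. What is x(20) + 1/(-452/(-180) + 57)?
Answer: 428480045/2678 ≈ 1.6000e+5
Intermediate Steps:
x(z) = z**4 (x(z) = z**2*z**2 = z**4)
x(20) + 1/(-452/(-180) + 57) = 20**4 + 1/(-452/(-180) + 57) = 160000 + 1/(-452*(-1/180) + 57) = 160000 + 1/(113/45 + 57) = 160000 + 1/(2678/45) = 160000 + 45/2678 = 428480045/2678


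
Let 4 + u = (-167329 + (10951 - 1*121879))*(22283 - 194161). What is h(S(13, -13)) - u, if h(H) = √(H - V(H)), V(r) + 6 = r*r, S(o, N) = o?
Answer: -47826256642 + 5*I*√6 ≈ -4.7826e+10 + 12.247*I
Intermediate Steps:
V(r) = -6 + r² (V(r) = -6 + r*r = -6 + r²)
h(H) = √(6 + H - H²) (h(H) = √(H - (-6 + H²)) = √(H + (6 - H²)) = √(6 + H - H²))
u = 47826256642 (u = -4 + (-167329 + (10951 - 1*121879))*(22283 - 194161) = -4 + (-167329 + (10951 - 121879))*(-171878) = -4 + (-167329 - 110928)*(-171878) = -4 - 278257*(-171878) = -4 + 47826256646 = 47826256642)
h(S(13, -13)) - u = √(6 + 13 - 1*13²) - 1*47826256642 = √(6 + 13 - 1*169) - 47826256642 = √(6 + 13 - 169) - 47826256642 = √(-150) - 47826256642 = 5*I*√6 - 47826256642 = -47826256642 + 5*I*√6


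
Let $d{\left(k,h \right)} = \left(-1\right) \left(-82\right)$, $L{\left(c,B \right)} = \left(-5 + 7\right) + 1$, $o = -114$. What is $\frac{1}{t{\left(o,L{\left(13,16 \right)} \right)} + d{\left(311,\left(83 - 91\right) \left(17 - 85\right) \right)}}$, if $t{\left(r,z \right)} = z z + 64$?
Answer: $\frac{1}{155} \approx 0.0064516$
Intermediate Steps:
$L{\left(c,B \right)} = 3$ ($L{\left(c,B \right)} = 2 + 1 = 3$)
$t{\left(r,z \right)} = 64 + z^{2}$ ($t{\left(r,z \right)} = z^{2} + 64 = 64 + z^{2}$)
$d{\left(k,h \right)} = 82$
$\frac{1}{t{\left(o,L{\left(13,16 \right)} \right)} + d{\left(311,\left(83 - 91\right) \left(17 - 85\right) \right)}} = \frac{1}{\left(64 + 3^{2}\right) + 82} = \frac{1}{\left(64 + 9\right) + 82} = \frac{1}{73 + 82} = \frac{1}{155}$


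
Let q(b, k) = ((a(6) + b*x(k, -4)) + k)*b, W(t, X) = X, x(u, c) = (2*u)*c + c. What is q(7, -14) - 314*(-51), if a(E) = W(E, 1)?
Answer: 21215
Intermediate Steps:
x(u, c) = c + 2*c*u (x(u, c) = 2*c*u + c = c + 2*c*u)
a(E) = 1
q(b, k) = b*(1 + k + b*(-4 - 8*k)) (q(b, k) = ((1 + b*(-4*(1 + 2*k))) + k)*b = ((1 + b*(-4 - 8*k)) + k)*b = (1 + k + b*(-4 - 8*k))*b = b*(1 + k + b*(-4 - 8*k)))
q(7, -14) - 314*(-51) = 7*(1 - 14 - 4*7 - 8*7*(-14)) - 314*(-51) = 7*(1 - 14 - 28 + 784) + 16014 = 7*743 + 16014 = 5201 + 16014 = 21215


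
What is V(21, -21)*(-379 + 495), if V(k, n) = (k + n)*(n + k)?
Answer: 0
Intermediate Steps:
V(k, n) = (k + n)² (V(k, n) = (k + n)*(k + n) = (k + n)²)
V(21, -21)*(-379 + 495) = (21 - 21)²*(-379 + 495) = 0²*116 = 0*116 = 0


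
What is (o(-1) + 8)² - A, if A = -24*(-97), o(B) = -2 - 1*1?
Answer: -2303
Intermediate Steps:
o(B) = -3 (o(B) = -2 - 1 = -3)
A = 2328
(o(-1) + 8)² - A = (-3 + 8)² - 1*2328 = 5² - 2328 = 25 - 2328 = -2303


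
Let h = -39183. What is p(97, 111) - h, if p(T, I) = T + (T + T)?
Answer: 39474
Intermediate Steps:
p(T, I) = 3*T (p(T, I) = T + 2*T = 3*T)
p(97, 111) - h = 3*97 - 1*(-39183) = 291 + 39183 = 39474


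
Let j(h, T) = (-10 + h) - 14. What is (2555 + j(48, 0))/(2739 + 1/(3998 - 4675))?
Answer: 1745983/1854302 ≈ 0.94158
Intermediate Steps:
j(h, T) = -24 + h
(2555 + j(48, 0))/(2739 + 1/(3998 - 4675)) = (2555 + (-24 + 48))/(2739 + 1/(3998 - 4675)) = (2555 + 24)/(2739 + 1/(-677)) = 2579/(2739 - 1/677) = 2579/(1854302/677) = 2579*(677/1854302) = 1745983/1854302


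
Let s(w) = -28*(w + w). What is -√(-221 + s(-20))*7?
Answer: -7*√899 ≈ -209.88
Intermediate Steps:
s(w) = -56*w
-√(-221 + s(-20))*7 = -√(-221 - 56*(-20))*7 = -√(-221 + 1120)*7 = -√899*7 = -7*√899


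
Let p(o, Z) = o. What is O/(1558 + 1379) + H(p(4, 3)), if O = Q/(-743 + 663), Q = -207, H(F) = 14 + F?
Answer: 1409829/78320 ≈ 18.001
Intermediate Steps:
O = 207/80 (O = -207/(-743 + 663) = -207/(-80) = -207*(-1/80) = 207/80 ≈ 2.5875)
O/(1558 + 1379) + H(p(4, 3)) = (207/80)/(1558 + 1379) + (14 + 4) = (207/80)/2937 + 18 = (1/2937)*(207/80) + 18 = 69/78320 + 18 = 1409829/78320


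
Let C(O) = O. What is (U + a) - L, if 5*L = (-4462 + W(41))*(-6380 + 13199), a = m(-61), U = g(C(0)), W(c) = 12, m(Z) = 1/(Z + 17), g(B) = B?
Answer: 267032039/44 ≈ 6.0689e+6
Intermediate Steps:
m(Z) = 1/(17 + Z)
U = 0
a = -1/44 (a = 1/(17 - 61) = 1/(-44) = -1/44 ≈ -0.022727)
L = -6068910 (L = ((-4462 + 12)*(-6380 + 13199))/5 = (-4450*6819)/5 = (1/5)*(-30344550) = -6068910)
(U + a) - L = (0 - 1/44) - 1*(-6068910) = -1/44 + 6068910 = 267032039/44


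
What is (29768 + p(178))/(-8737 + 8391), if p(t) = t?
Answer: -14973/173 ≈ -86.549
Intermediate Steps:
(29768 + p(178))/(-8737 + 8391) = (29768 + 178)/(-8737 + 8391) = 29946/(-346) = 29946*(-1/346) = -14973/173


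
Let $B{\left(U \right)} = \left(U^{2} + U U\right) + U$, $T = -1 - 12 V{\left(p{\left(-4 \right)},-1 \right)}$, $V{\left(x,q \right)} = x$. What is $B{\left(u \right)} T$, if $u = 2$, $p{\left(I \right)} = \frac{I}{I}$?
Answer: $-130$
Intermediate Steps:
$p{\left(I \right)} = 1$
$T = -13$ ($T = -1 - 12 = -13$)
$B{\left(U \right)} = U + 2 U^{2}$ ($B{\left(U \right)} = \left(U^{2} + U^{2}\right) + U = 2 U^{2} + U = U + 2 U^{2}$)
$B{\left(u \right)} T = 2 \left(1 + 2 \cdot 2\right) \left(-13\right) = 2 \left(1 + 4\right) \left(-13\right) = 2 \cdot 5 \left(-13\right) = 10 \left(-13\right) = -130$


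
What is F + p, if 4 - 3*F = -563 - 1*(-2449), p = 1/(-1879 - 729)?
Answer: -4908259/7824 ≈ -627.33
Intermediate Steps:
p = -1/2608 (p = 1/(-2608) = -1/2608 ≈ -0.00038344)
F = -1882/3 (F = 4/3 - (-563 - 1*(-2449))/3 = 4/3 - (-563 + 2449)/3 = 4/3 - ⅓*1886 = 4/3 - 1886/3 = -1882/3 ≈ -627.33)
F + p = -1882/3 - 1/2608 = -4908259/7824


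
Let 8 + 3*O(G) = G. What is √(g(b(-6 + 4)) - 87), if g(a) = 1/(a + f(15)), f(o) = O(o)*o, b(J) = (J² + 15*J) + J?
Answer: 4*I*√266/7 ≈ 9.3197*I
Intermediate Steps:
O(G) = -8/3 + G/3
b(J) = J² + 16*J
f(o) = o*(-8/3 + o/3) (f(o) = (-8/3 + o/3)*o = o*(-8/3 + o/3))
g(a) = 1/(35 + a) (g(a) = 1/(a + (⅓)*15*(-8 + 15)) = 1/(a + (⅓)*15*7) = 1/(a + 35) = 1/(35 + a))
√(g(b(-6 + 4)) - 87) = √(1/(35 + (-6 + 4)*(16 + (-6 + 4))) - 87) = √(1/(35 - 2*(16 - 2)) - 87) = √(1/(35 - 2*14) - 87) = √(1/(35 - 28) - 87) = √(1/7 - 87) = √(⅐ - 87) = √(-608/7) = 4*I*√266/7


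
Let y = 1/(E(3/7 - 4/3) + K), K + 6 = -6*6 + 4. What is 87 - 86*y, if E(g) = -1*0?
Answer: 1696/19 ≈ 89.263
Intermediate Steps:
E(g) = 0
K = -38 (K = -6 + (-6*6 + 4) = -6 + (-36 + 4) = -6 - 32 = -38)
y = -1/38 (y = 1/(0 - 38) = 1/(-38) = -1/38 ≈ -0.026316)
87 - 86*y = 87 - 86*(-1/38) = 87 + 43/19 = 1696/19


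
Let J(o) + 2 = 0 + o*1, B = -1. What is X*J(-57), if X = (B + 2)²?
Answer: -59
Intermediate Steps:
J(o) = -2 + o (J(o) = -2 + (0 + o*1) = -2 + (0 + o) = -2 + o)
X = 1 (X = (-1 + 2)² = 1² = 1)
X*J(-57) = 1*(-2 - 57) = 1*(-59) = -59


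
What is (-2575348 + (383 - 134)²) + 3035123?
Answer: 521776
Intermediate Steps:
(-2575348 + (383 - 134)²) + 3035123 = (-2575348 + 249²) + 3035123 = (-2575348 + 62001) + 3035123 = -2513347 + 3035123 = 521776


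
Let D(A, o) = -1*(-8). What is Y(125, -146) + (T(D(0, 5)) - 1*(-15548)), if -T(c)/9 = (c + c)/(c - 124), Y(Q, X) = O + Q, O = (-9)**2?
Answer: 456902/29 ≈ 15755.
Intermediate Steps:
D(A, o) = 8
O = 81
Y(Q, X) = 81 + Q
T(c) = -18*c/(-124 + c) (T(c) = -9*(c + c)/(c - 124) = -9*2*c/(-124 + c) = -18*c/(-124 + c))
Y(125, -146) + (T(D(0, 5)) - 1*(-15548)) = (81 + 125) + (-18*8/(-124 + 8) - 1*(-15548)) = 206 + (-18*8/(-116) + 15548) = 206 + (-18*8*(-1/116) + 15548) = 206 + (36/29 + 15548) = 206 + 450928/29 = 456902/29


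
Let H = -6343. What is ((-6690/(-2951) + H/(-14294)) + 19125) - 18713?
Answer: 17493161781/42181594 ≈ 414.71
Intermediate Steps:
((-6690/(-2951) + H/(-14294)) + 19125) - 18713 = ((-6690/(-2951) - 6343/(-14294)) + 19125) - 18713 = ((-6690*(-1/2951) - 6343*(-1/14294)) + 19125) - 18713 = ((6690/2951 + 6343/14294) + 19125) - 18713 = (114345053/42181594 + 19125) - 18713 = 806837330303/42181594 - 18713 = 17493161781/42181594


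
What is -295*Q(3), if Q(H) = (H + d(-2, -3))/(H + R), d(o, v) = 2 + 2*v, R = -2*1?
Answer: 295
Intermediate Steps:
R = -2
Q(H) = (-4 + H)/(-2 + H) (Q(H) = (H + (2 + 2*(-3)))/(H - 2) = (H + (2 - 6))/(-2 + H) = (H - 4)/(-2 + H) = (-4 + H)/(-2 + H))
-295*Q(3) = -295*(-4 + 3)/(-2 + 3) = -295*(-1)/1 = -295*(-1) = 295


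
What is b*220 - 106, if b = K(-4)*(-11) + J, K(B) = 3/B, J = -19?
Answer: -2471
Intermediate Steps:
b = -43/4 (b = (3/(-4))*(-11) - 19 = (3*(-1/4))*(-11) - 19 = -3/4*(-11) - 19 = 33/4 - 19 = -43/4 ≈ -10.750)
b*220 - 106 = -43/4*220 - 106 = -2365 - 106 = -2471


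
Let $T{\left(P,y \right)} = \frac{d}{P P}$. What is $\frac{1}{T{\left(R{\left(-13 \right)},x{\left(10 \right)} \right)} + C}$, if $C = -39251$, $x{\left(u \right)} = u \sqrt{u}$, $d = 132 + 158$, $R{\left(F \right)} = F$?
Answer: $- \frac{169}{6633129} \approx -2.5478 \cdot 10^{-5}$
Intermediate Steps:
$d = 290$
$x{\left(u \right)} = u^{\frac{3}{2}}$
$T{\left(P,y \right)} = \frac{290}{P^{2}}$ ($T{\left(P,y \right)} = \frac{290}{P P} = \frac{290}{P^{2}}$)
$\frac{1}{T{\left(R{\left(-13 \right)},x{\left(10 \right)} \right)} + C} = \frac{1}{\frac{290}{169} - 39251} = \frac{1}{- \frac{6633129}{169}} = - \frac{169}{6633129}$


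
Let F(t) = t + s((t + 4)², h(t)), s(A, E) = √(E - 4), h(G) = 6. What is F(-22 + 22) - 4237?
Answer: -4237 + √2 ≈ -4235.6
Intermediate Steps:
s(A, E) = √(-4 + E)
F(t) = t + √2 (F(t) = t + √(-4 + 6) = t + √2)
F(-22 + 22) - 4237 = ((-22 + 22) + √2) - 4237 = (0 + √2) - 4237 = √2 - 4237 = -4237 + √2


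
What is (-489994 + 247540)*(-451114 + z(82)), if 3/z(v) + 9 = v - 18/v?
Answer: 163186580573031/1492 ≈ 1.0937e+11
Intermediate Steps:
z(v) = 3/(-9 + v - 18/v) (z(v) = 3/(-9 + (v - 18/v)) = 3/(-9 + v - 18/v))
(-489994 + 247540)*(-451114 + z(82)) = (-489994 + 247540)*(-451114 + 3*82/(-18 + 82² - 9*82)) = -242454*(-451114 + 3*82/(-18 + 6724 - 738)) = -242454*(-451114 + 3*82/5968) = -242454*(-451114 + 3*82*(1/5968)) = -242454*(-451114 + 123/2984) = -242454*(-1346124053/2984) = 163186580573031/1492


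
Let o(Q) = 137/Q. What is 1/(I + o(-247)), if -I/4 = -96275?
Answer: 247/95119563 ≈ 2.5967e-6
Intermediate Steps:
I = 385100 (I = -4*(-96275) = 385100)
1/(I + o(-247)) = 1/(385100 + 137/(-247)) = 1/(385100 + 137*(-1/247)) = 1/(385100 - 137/247) = 1/(95119563/247) = 247/95119563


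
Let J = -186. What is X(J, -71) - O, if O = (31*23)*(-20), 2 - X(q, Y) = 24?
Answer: 14238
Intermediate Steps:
X(q, Y) = -22 (X(q, Y) = 2 - 1*24 = 2 - 24 = -22)
O = -14260 (O = 713*(-20) = -14260)
X(J, -71) - O = -22 - 1*(-14260) = -22 + 14260 = 14238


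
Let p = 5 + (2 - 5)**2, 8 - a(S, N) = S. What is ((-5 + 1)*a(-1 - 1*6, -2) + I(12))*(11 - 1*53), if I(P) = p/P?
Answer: 2471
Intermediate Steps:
a(S, N) = 8 - S
p = 14 (p = 5 + (-3)**2 = 5 + 9 = 14)
I(P) = 14/P
((-5 + 1)*a(-1 - 1*6, -2) + I(12))*(11 - 1*53) = ((-5 + 1)*(8 - (-1 - 1*6)) + 14/12)*(11 - 1*53) = (-4*(8 - (-1 - 6)) + 14*(1/12))*(11 - 53) = (-4*(8 - 1*(-7)) + 7/6)*(-42) = (-4*(8 + 7) + 7/6)*(-42) = (-4*15 + 7/6)*(-42) = (-60 + 7/6)*(-42) = -353/6*(-42) = 2471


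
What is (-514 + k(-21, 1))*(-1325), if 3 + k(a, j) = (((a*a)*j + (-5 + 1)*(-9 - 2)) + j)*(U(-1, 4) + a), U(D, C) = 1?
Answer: 13564025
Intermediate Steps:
k(a, j) = -3 + (1 + a)*(44 + j + j*a²) (k(a, j) = -3 + (((a*a)*j + (-5 + 1)*(-9 - 2)) + j)*(1 + a) = -3 + ((a²*j - 4*(-11)) + j)*(1 + a) = -3 + ((j*a² + 44) + j)*(1 + a) = -3 + ((44 + j*a²) + j)*(1 + a) = -3 + (44 + j + j*a²)*(1 + a) = -3 + (1 + a)*(44 + j + j*a²))
(-514 + k(-21, 1))*(-1325) = (-514 + (41 + 1 + 44*(-21) - 21*1 + 1*(-21)² + 1*(-21)³))*(-1325) = (-514 + (41 + 1 - 924 - 21 + 1*441 + 1*(-9261)))*(-1325) = (-514 + (41 + 1 - 924 - 21 + 441 - 9261))*(-1325) = (-514 - 9723)*(-1325) = -10237*(-1325) = 13564025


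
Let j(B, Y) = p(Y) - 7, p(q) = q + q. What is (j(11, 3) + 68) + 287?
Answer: 354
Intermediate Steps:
p(q) = 2*q
j(B, Y) = -7 + 2*Y (j(B, Y) = 2*Y - 7 = -7 + 2*Y)
(j(11, 3) + 68) + 287 = ((-7 + 2*3) + 68) + 287 = ((-7 + 6) + 68) + 287 = (-1 + 68) + 287 = 67 + 287 = 354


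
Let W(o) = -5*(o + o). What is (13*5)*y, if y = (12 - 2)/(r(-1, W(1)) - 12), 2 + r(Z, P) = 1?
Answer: -50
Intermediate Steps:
W(o) = -10*o
r(Z, P) = -1 (r(Z, P) = -2 + 1 = -1)
y = -10/13 (y = (12 - 2)/(-1 - 12) = 10/(-13) = 10*(-1/13) = -10/13 ≈ -0.76923)
(13*5)*y = (13*5)*(-10/13) = 65*(-10/13) = -50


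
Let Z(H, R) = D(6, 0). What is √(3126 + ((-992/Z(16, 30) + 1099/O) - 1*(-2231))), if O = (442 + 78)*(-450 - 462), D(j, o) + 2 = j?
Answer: √17953622762010/59280 ≈ 71.477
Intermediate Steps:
D(j, o) = -2 + j
Z(H, R) = 4 (Z(H, R) = -2 + 6 = 4)
O = -474240 (O = 520*(-912) = -474240)
√(3126 + ((-992/Z(16, 30) + 1099/O) - 1*(-2231))) = √(3126 + ((-992/4 + 1099/(-474240)) - 1*(-2231))) = √(3126 + ((-992*¼ + 1099*(-1/474240)) + 2231)) = √(3126 + ((-248 - 1099/474240) + 2231)) = √(3126 + (-117612619/474240 + 2231)) = √(3126 + 940416821/474240) = √(2422891061/474240) = √17953622762010/59280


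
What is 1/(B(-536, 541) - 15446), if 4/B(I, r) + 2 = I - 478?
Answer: -254/3923285 ≈ -6.4742e-5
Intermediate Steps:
B(I, r) = 4/(-480 + I) (B(I, r) = 4/(-2 + (I - 478)) = 4/(-2 + (-478 + I)) = 4/(-480 + I))
1/(B(-536, 541) - 15446) = 1/(4/(-480 - 536) - 15446) = 1/(4/(-1016) - 15446) = 1/(4*(-1/1016) - 15446) = 1/(-1/254 - 15446) = 1/(-3923285/254) = -254/3923285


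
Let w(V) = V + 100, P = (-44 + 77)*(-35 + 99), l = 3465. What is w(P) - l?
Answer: -1253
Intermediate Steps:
P = 2112 (P = 33*64 = 2112)
w(V) = 100 + V
w(P) - l = (100 + 2112) - 1*3465 = 2212 - 3465 = -1253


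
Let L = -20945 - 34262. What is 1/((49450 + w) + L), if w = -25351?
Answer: -1/31108 ≈ -3.2146e-5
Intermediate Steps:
L = -55207
1/((49450 + w) + L) = 1/((49450 - 25351) - 55207) = 1/(24099 - 55207) = 1/(-31108) = -1/31108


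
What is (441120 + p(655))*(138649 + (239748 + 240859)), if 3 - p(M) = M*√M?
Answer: 273168064488 - 405612680*√655 ≈ 2.6279e+11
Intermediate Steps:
p(M) = 3 - M^(3/2) (p(M) = 3 - M*√M = 3 - M^(3/2))
(441120 + p(655))*(138649 + (239748 + 240859)) = (441120 + (3 - 655^(3/2)))*(138649 + (239748 + 240859)) = (441120 + (3 - 655*√655))*(138649 + 480607) = (441120 + (3 - 655*√655))*619256 = (441123 - 655*√655)*619256 = 273168064488 - 405612680*√655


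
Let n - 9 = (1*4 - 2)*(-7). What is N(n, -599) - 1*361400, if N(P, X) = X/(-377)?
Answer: -136247201/377 ≈ -3.6140e+5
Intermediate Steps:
n = -5 (n = 9 + (1*4 - 2)*(-7) = 9 + (4 - 2)*(-7) = 9 + 2*(-7) = 9 - 14 = -5)
N(P, X) = -X/377 (N(P, X) = X*(-1/377) = -X/377)
N(n, -599) - 1*361400 = -1/377*(-599) - 1*361400 = 599/377 - 361400 = -136247201/377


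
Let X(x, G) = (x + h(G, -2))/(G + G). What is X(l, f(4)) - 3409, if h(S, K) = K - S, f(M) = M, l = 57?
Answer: -27221/8 ≈ -3402.6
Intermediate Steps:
X(x, G) = (-2 + x - G)/(2*G) (X(x, G) = (x + (-2 - G))/(G + G) = (-2 + x - G)/((2*G)) = (-2 + x - G)*(1/(2*G)) = (-2 + x - G)/(2*G))
X(l, f(4)) - 3409 = (½)*(-2 + 57 - 1*4)/4 - 3409 = (½)*(¼)*(-2 + 57 - 4) - 3409 = (½)*(¼)*51 - 3409 = 51/8 - 3409 = -27221/8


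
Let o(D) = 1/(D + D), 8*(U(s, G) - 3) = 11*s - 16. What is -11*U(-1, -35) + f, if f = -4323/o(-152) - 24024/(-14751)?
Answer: 4699571167/3576 ≈ 1.3142e+6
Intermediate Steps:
U(s, G) = 1 + 11*s/8 (U(s, G) = 3 + (11*s - 16)/8 = 3 + (-16 + 11*s)/8 = 3 + (-2 + 11*s/8) = 1 + 11*s/8)
o(D) = 1/(2*D)
f = 587444552/447 (f = -4323/((½)/(-152)) - 24024/(-14751) = -4323/((½)*(-1/152)) - 24024*(-1/14751) = -4323/(-1/304) + 728/447 = -4323*(-304) + 728/447 = 1314192 + 728/447 = 587444552/447 ≈ 1.3142e+6)
-11*U(-1, -35) + f = -11*(1 + (11/8)*(-1)) + 587444552/447 = -11*(1 - 11/8) + 587444552/447 = -11*(-3/8) + 587444552/447 = 33/8 + 587444552/447 = 4699571167/3576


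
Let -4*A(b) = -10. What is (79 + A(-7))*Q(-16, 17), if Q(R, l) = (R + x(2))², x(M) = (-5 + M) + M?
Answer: 47107/2 ≈ 23554.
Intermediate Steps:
A(b) = 5/2 (A(b) = -¼*(-10) = 5/2)
x(M) = -5 + 2*M
Q(R, l) = (-1 + R)² (Q(R, l) = (R + (-5 + 2*2))² = (R + (-5 + 4))² = (R - 1)² = (-1 + R)²)
(79 + A(-7))*Q(-16, 17) = (79 + 5/2)*(-1 - 16)² = (163/2)*(-17)² = (163/2)*289 = 47107/2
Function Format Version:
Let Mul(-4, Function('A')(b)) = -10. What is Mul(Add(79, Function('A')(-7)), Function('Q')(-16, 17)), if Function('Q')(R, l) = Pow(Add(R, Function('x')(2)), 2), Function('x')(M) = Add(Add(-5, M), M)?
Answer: Rational(47107, 2) ≈ 23554.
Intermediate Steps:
Function('A')(b) = Rational(5, 2) (Function('A')(b) = Mul(Rational(-1, 4), -10) = Rational(5, 2))
Function('x')(M) = Add(-5, Mul(2, M))
Function('Q')(R, l) = Pow(Add(-1, R), 2) (Function('Q')(R, l) = Pow(Add(R, Add(-5, Mul(2, 2))), 2) = Pow(Add(R, Add(-5, 4)), 2) = Pow(Add(R, -1), 2) = Pow(Add(-1, R), 2))
Mul(Add(79, Function('A')(-7)), Function('Q')(-16, 17)) = Mul(Add(79, Rational(5, 2)), Pow(Add(-1, -16), 2)) = Mul(Rational(163, 2), Pow(-17, 2)) = Mul(Rational(163, 2), 289) = Rational(47107, 2)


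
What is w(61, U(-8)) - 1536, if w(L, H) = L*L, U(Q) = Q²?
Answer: 2185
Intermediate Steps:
w(L, H) = L²
w(61, U(-8)) - 1536 = 61² - 1536 = 3721 - 1536 = 2185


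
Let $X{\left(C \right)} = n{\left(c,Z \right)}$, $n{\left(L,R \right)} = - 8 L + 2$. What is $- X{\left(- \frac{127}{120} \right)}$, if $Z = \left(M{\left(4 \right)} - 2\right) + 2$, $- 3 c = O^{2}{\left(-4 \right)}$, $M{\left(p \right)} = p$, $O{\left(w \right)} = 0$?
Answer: $-2$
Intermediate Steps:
$c = 0$ ($c = - \frac{0^{2}}{3} = \left(- \frac{1}{3}\right) 0 = 0$)
$Z = 4$ ($Z = \left(4 - 2\right) + 2 = 2 + 2 = 4$)
$n{\left(L,R \right)} = 2 - 8 L$
$X{\left(C \right)} = 2$ ($X{\left(C \right)} = 2 - 0 = 2 + 0 = 2$)
$- X{\left(- \frac{127}{120} \right)} = \left(-1\right) 2 = -2$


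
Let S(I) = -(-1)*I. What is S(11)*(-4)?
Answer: -44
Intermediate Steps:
S(I) = I
S(11)*(-4) = 11*(-4) = -44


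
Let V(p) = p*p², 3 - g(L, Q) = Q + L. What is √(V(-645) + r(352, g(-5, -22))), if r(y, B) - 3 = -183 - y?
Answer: I*√268336657 ≈ 16381.0*I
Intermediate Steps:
g(L, Q) = 3 - L - Q (g(L, Q) = 3 - (Q + L) = 3 - (L + Q) = 3 + (-L - Q) = 3 - L - Q)
V(p) = p³
r(y, B) = -180 - y (r(y, B) = 3 + (-183 - y) = -180 - y)
√(V(-645) + r(352, g(-5, -22))) = √((-645)³ + (-180 - 1*352)) = √(-268336125 + (-180 - 352)) = √(-268336125 - 532) = √(-268336657) = I*√268336657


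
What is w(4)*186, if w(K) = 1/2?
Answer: 93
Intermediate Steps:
w(K) = ½
w(4)*186 = (½)*186 = 93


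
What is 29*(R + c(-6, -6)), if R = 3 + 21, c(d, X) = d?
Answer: 522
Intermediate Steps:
R = 24
29*(R + c(-6, -6)) = 29*(24 - 6) = 29*18 = 522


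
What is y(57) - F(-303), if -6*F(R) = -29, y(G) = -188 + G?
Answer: -815/6 ≈ -135.83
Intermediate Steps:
F(R) = 29/6 (F(R) = -⅙*(-29) = 29/6)
y(57) - F(-303) = (-188 + 57) - 1*29/6 = -131 - 29/6 = -815/6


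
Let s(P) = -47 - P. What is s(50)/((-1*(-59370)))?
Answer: -97/59370 ≈ -0.0016338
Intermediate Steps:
s(50)/((-1*(-59370))) = (-47 - 1*50)/((-1*(-59370))) = (-47 - 50)/59370 = -97*1/59370 = -97/59370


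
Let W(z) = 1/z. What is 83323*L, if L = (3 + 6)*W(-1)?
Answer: -749907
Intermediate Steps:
L = -9 (L = (3 + 6)/(-1) = 9*(-1) = -9)
83323*L = 83323*(-9) = -749907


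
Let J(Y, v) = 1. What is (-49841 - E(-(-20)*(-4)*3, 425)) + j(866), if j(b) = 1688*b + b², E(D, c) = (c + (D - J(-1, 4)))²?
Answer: 2128067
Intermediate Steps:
E(D, c) = (-1 + D + c)² (E(D, c) = (c + (D - 1*1))² = (c + (D - 1))² = (c + (-1 + D))² = (-1 + D + c)²)
j(b) = b² + 1688*b
(-49841 - E(-(-20)*(-4)*3, 425)) + j(866) = (-49841 - (-1 - (-20)*(-4)*3 + 425)²) + 866*(1688 + 866) = (-49841 - (-1 - 5*16*3 + 425)²) + 866*2554 = (-49841 - (-1 - 80*3 + 425)²) + 2211764 = (-49841 - (-1 - 240 + 425)²) + 2211764 = (-49841 - 1*184²) + 2211764 = (-49841 - 1*33856) + 2211764 = (-49841 - 33856) + 2211764 = -83697 + 2211764 = 2128067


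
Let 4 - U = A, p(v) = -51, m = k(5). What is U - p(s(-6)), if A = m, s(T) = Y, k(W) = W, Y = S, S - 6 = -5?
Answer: 50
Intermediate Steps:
S = 1 (S = 6 - 5 = 1)
Y = 1
m = 5
s(T) = 1
A = 5
U = -1 (U = 4 - 1*5 = 4 - 5 = -1)
U - p(s(-6)) = -1 - 1*(-51) = -1 + 51 = 50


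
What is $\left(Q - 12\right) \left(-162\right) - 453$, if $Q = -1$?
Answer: $1653$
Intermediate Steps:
$\left(Q - 12\right) \left(-162\right) - 453 = \left(-1 - 12\right) \left(-162\right) - 453 = \left(-13\right) \left(-162\right) - 453 = 2106 - 453 = 1653$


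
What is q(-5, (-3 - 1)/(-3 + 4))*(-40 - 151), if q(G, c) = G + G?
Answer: 1910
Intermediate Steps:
q(G, c) = 2*G
q(-5, (-3 - 1)/(-3 + 4))*(-40 - 151) = (2*(-5))*(-40 - 151) = -10*(-191) = 1910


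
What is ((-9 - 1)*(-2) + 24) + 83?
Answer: 127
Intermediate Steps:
((-9 - 1)*(-2) + 24) + 83 = (-10*(-2) + 24) + 83 = (20 + 24) + 83 = 44 + 83 = 127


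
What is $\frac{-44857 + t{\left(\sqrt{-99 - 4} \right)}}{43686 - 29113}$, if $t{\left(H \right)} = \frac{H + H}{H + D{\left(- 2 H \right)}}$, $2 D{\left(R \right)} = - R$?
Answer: $- \frac{44856}{14573} \approx -3.078$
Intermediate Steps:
$D{\left(R \right)} = - \frac{R}{2}$ ($D{\left(R \right)} = \frac{\left(-1\right) R}{2} = - \frac{R}{2}$)
$t{\left(H \right)} = 1$ ($t{\left(H \right)} = \frac{H + H}{H - \frac{\left(-2\right) H}{2}} = \frac{2 H}{H + H} = \frac{2 H}{2 H} = 2 H \frac{1}{2 H} = 1$)
$\frac{-44857 + t{\left(\sqrt{-99 - 4} \right)}}{43686 - 29113} = \frac{-44857 + 1}{43686 - 29113} = - \frac{44856}{14573}$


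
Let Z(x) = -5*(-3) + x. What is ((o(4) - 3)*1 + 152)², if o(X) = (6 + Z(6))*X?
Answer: 66049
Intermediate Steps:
Z(x) = 15 + x
o(X) = 27*X (o(X) = (6 + (15 + 6))*X = (6 + 21)*X = 27*X)
((o(4) - 3)*1 + 152)² = ((27*4 - 3)*1 + 152)² = ((108 - 3)*1 + 152)² = (105*1 + 152)² = (105 + 152)² = 257² = 66049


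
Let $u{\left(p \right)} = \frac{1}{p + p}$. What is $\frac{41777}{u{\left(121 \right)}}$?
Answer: $10110034$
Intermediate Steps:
$u{\left(p \right)} = \frac{1}{2 p}$
$\frac{41777}{u{\left(121 \right)}} = \frac{41777}{\frac{1}{2} \cdot \frac{1}{121}} = 41777 \frac{1}{\frac{1}{242}} = 41777 \cdot 242 = 10110034$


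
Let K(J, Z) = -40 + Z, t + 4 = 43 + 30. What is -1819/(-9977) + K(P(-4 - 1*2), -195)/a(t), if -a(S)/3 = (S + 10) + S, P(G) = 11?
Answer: 3152231/4429788 ≈ 0.71160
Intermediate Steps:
t = 69 (t = -4 + (43 + 30) = -4 + 73 = 69)
a(S) = -30 - 6*S (a(S) = -3*((S + 10) + S) = -3*((10 + S) + S) = -3*(10 + 2*S) = -30 - 6*S)
-1819/(-9977) + K(P(-4 - 1*2), -195)/a(t) = -1819/(-9977) + (-40 - 195)/(-30 - 6*69) = -1819*(-1/9977) - 235/(-30 - 414) = 1819/9977 - 235/(-444) = 1819/9977 - 235*(-1/444) = 1819/9977 + 235/444 = 3152231/4429788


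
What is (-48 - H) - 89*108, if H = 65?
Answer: -9725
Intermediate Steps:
(-48 - H) - 89*108 = (-48 - 1*65) - 89*108 = (-48 - 65) - 9612 = -113 - 9612 = -9725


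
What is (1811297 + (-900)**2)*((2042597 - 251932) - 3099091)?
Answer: -3429773148522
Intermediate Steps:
(1811297 + (-900)**2)*((2042597 - 251932) - 3099091) = (1811297 + 810000)*(1790665 - 3099091) = 2621297*(-1308426) = -3429773148522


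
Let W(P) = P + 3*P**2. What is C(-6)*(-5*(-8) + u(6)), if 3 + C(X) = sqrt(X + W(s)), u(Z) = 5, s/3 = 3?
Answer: -135 + 45*sqrt(246) ≈ 570.80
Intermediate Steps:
s = 9 (s = 3*3 = 9)
C(X) = -3 + sqrt(252 + X) (C(X) = -3 + sqrt(X + 9*(1 + 3*9)) = -3 + sqrt(X + 9*(1 + 27)) = -3 + sqrt(X + 9*28) = -3 + sqrt(X + 252) = -3 + sqrt(252 + X))
C(-6)*(-5*(-8) + u(6)) = (-3 + sqrt(252 - 6))*(-5*(-8) + 5) = (-3 + sqrt(246))*(40 + 5) = (-3 + sqrt(246))*45 = -135 + 45*sqrt(246)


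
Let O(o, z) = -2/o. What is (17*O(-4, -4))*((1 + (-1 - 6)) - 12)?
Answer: -153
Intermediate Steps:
(17*O(-4, -4))*((1 + (-1 - 6)) - 12) = (17*(-2/(-4)))*((1 + (-1 - 6)) - 12) = (17*(-2*(-1/4)))*((1 - 7) - 12) = (17*(1/2))*(-6 - 12) = (17/2)*(-18) = -153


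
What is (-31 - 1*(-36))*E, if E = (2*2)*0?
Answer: 0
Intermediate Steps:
E = 0 (E = 4*0 = 0)
(-31 - 1*(-36))*E = (-31 - 1*(-36))*0 = (-31 + 36)*0 = 5*0 = 0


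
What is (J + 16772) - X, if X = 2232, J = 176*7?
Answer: 15772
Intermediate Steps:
J = 1232
(J + 16772) - X = (1232 + 16772) - 1*2232 = 18004 - 2232 = 15772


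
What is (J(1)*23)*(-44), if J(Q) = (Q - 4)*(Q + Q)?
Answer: 6072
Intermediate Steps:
J(Q) = 2*Q*(-4 + Q) (J(Q) = (-4 + Q)*(2*Q) = 2*Q*(-4 + Q))
(J(1)*23)*(-44) = ((2*1*(-4 + 1))*23)*(-44) = ((2*1*(-3))*23)*(-44) = -6*23*(-44) = -138*(-44) = 6072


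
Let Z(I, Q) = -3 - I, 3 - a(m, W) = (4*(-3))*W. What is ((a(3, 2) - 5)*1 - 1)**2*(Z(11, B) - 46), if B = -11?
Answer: -26460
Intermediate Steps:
a(m, W) = 3 + 12*W (a(m, W) = 3 - 4*(-3)*W = 3 - (-12)*W = 3 + 12*W)
((a(3, 2) - 5)*1 - 1)**2*(Z(11, B) - 46) = (((3 + 12*2) - 5)*1 - 1)**2*((-3 - 1*11) - 46) = (((3 + 24) - 5)*1 - 1)**2*((-3 - 11) - 46) = ((27 - 5)*1 - 1)**2*(-14 - 46) = (22*1 - 1)**2*(-60) = (22 - 1)**2*(-60) = 21**2*(-60) = 441*(-60) = -26460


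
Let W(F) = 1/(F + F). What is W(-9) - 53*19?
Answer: -18127/18 ≈ -1007.1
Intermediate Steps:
W(F) = 1/(2*F)
W(-9) - 53*19 = (½)/(-9) - 53*19 = (½)*(-⅑) - 1007 = -1/18 - 1007 = -18127/18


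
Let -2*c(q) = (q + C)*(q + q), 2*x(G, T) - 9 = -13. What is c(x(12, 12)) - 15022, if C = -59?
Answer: -15144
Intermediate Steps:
x(G, T) = -2 (x(G, T) = 9/2 + (½)*(-13) = 9/2 - 13/2 = -2)
c(q) = -q*(-59 + q) (c(q) = -(q - 59)*(q + q)/2 = -(-59 + q)*2*q/2 = -q*(-59 + q))
c(x(12, 12)) - 15022 = -2*(59 - 1*(-2)) - 15022 = -2*(59 + 2) - 15022 = -2*61 - 15022 = -122 - 15022 = -15144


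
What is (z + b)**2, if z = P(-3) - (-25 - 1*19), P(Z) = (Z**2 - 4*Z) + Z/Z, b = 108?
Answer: 30276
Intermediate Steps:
P(Z) = 1 + Z**2 - 4*Z (P(Z) = (Z**2 - 4*Z) + 1 = 1 + Z**2 - 4*Z)
z = 66 (z = (1 + (-3)**2 - 4*(-3)) - (-25 - 1*19) = (1 + 9 + 12) - (-25 - 19) = 22 - 1*(-44) = 22 + 44 = 66)
(z + b)**2 = (66 + 108)**2 = 174**2 = 30276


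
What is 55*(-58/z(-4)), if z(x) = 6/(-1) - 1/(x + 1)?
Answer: 9570/17 ≈ 562.94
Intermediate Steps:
z(x) = -6 - 1/(1 + x) (z(x) = 6*(-1) - 1/(1 + x) = -6 - 1/(1 + x))
55*(-58/z(-4)) = 55*(-58*(1 - 4)/(-7 - 6*(-4))) = 55*(-58*(-3/(-7 + 24))) = 55*(-58/((-⅓*17))) = 55*(-58/(-17/3)) = 55*(-58*(-3/17)) = 55*(174/17) = 9570/17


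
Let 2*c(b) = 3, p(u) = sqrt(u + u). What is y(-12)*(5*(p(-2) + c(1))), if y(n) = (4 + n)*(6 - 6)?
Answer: 0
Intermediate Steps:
p(u) = sqrt(2)*sqrt(u) (p(u) = sqrt(2*u) = sqrt(2)*sqrt(u))
c(b) = 3/2 (c(b) = (1/2)*3 = 3/2)
y(n) = 0 (y(n) = (4 + n)*0 = 0)
y(-12)*(5*(p(-2) + c(1))) = 0*(5*(sqrt(2)*sqrt(-2) + 3/2)) = 0*(5*(sqrt(2)*(I*sqrt(2)) + 3/2)) = 0*(5*(2*I + 3/2)) = 0*(5*(3/2 + 2*I)) = 0*(15/2 + 10*I) = 0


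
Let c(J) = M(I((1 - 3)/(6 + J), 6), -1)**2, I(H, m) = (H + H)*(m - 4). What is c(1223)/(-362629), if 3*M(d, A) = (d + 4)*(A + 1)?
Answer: 0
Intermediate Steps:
I(H, m) = 2*H*(-4 + m) (I(H, m) = (2*H)*(-4 + m) = 2*H*(-4 + m))
M(d, A) = (1 + A)*(4 + d)/3 (M(d, A) = ((d + 4)*(A + 1))/3 = ((4 + d)*(1 + A))/3 = ((1 + A)*(4 + d))/3 = (1 + A)*(4 + d)/3)
c(J) = 0 (c(J) = (4/3 + (2*((1 - 3)/(6 + J))*(-4 + 6))/3 + (4/3)*(-1) + (1/3)*(-1)*(2*((1 - 3)/(6 + J))*(-4 + 6)))**2 = (4/3 + (2*(-2/(6 + J))*2)/3 - 4/3 + (1/3)*(-1)*(2*(-2/(6 + J))*2))**2 = (4/3 + (-8/(6 + J))/3 - 4/3 + (1/3)*(-1)*(-8/(6 + J)))**2 = (4/3 - 8/(3*(6 + J)) - 4/3 + 8/(3*(6 + J)))**2 = 0**2 = 0)
c(1223)/(-362629) = 0/(-362629) = 0*(-1/362629) = 0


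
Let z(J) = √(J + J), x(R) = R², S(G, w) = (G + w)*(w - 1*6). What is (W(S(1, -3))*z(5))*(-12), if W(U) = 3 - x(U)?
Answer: 3852*√10 ≈ 12181.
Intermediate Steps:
S(G, w) = (-6 + w)*(G + w) (S(G, w) = (G + w)*(w - 6) = (G + w)*(-6 + w) = (-6 + w)*(G + w))
W(U) = 3 - U²
z(J) = √2*√J (z(J) = √(2*J) = √2*√J)
(W(S(1, -3))*z(5))*(-12) = ((3 - ((-3)² - 6*1 - 6*(-3) + 1*(-3))²)*(√2*√5))*(-12) = ((3 - (9 - 6 + 18 - 3)²)*√10)*(-12) = ((3 - 1*18²)*√10)*(-12) = ((3 - 1*324)*√10)*(-12) = ((3 - 324)*√10)*(-12) = -321*√10*(-12) = 3852*√10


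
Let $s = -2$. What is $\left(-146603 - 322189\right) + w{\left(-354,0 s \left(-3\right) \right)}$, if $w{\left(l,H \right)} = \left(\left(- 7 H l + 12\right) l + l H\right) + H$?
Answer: $-473040$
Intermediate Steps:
$w{\left(l,H \right)} = H + H l + l \left(12 - 7 H l\right)$ ($w{\left(l,H \right)} = \left(\left(- 7 H l + 12\right) l + H l\right) + H = \left(\left(12 - 7 H l\right) l + H l\right) + H = \left(l \left(12 - 7 H l\right) + H l\right) + H = \left(H l + l \left(12 - 7 H l\right)\right) + H = H + H l + l \left(12 - 7 H l\right)$)
$\left(-146603 - 322189\right) + w{\left(-354,0 s \left(-3\right) \right)} = \left(-146603 - 322189\right) + \left(0 \left(-2\right) \left(-3\right) + 12 \left(-354\right) + 0 \left(-2\right) \left(-3\right) \left(-354\right) - 7 \cdot 0 \left(-2\right) \left(-3\right) \left(-354\right)^{2}\right) = -468792 + \left(0 \left(-3\right) - 4248 + 0 \left(-3\right) \left(-354\right) - 7 \cdot 0 \left(-3\right) 125316\right) = -468792 + \left(0 - 4248 + 0 \left(-354\right) - 0 \cdot 125316\right) = -468792 + \left(0 - 4248 + 0 + 0\right) = -468792 - 4248 = -473040$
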